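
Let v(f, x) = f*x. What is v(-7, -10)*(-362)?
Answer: -25340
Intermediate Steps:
v(-7, -10)*(-362) = -7*(-10)*(-362) = 70*(-362) = -25340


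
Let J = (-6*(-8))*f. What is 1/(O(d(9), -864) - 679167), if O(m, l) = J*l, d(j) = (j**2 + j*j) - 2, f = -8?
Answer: -1/347391 ≈ -2.8786e-6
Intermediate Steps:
d(j) = -2 + 2*j**2 (d(j) = (j**2 + j**2) - 2 = 2*j**2 - 2 = -2 + 2*j**2)
J = -384 (J = -6*(-8)*(-8) = 48*(-8) = -384)
O(m, l) = -384*l
1/(O(d(9), -864) - 679167) = 1/(-384*(-864) - 679167) = 1/(331776 - 679167) = 1/(-347391) = -1/347391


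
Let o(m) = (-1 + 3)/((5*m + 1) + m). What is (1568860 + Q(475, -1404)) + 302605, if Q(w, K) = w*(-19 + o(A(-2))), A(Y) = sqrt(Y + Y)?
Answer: 54010950/29 - 2280*I/29 ≈ 1.8624e+6 - 78.621*I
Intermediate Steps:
A(Y) = sqrt(2)*sqrt(Y) (A(Y) = sqrt(2*Y) = sqrt(2)*sqrt(Y))
o(m) = 2/(1 + 6*m) (o(m) = 2/((1 + 5*m) + m) = 2/(1 + 6*m))
Q(w, K) = w*(-19 + 2*(1 - 12*I)/145) (Q(w, K) = w*(-19 + 2/(1 + 6*(sqrt(2)*sqrt(-2)))) = w*(-19 + 2/(1 + 6*(sqrt(2)*(I*sqrt(2))))) = w*(-19 + 2/(1 + 6*(2*I))) = w*(-19 + 2/(1 + 12*I)) = w*(-19 + 2*((1 - 12*I)/145)) = w*(-19 + 2*(1 - 12*I)/145))
(1568860 + Q(475, -1404)) + 302605 = (1568860 - 1/145*475*(2753 + 24*I)) + 302605 = (1568860 + (-261535/29 - 2280*I/29)) + 302605 = (45235405/29 - 2280*I/29) + 302605 = 54010950/29 - 2280*I/29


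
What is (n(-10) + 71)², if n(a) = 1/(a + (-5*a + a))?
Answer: 4541161/900 ≈ 5045.7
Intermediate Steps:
n(a) = -1/(3*a) (n(a) = 1/(a - 4*a) = 1/(-3*a) = -1/(3*a))
(n(-10) + 71)² = (-⅓/(-10) + 71)² = (-⅓*(-⅒) + 71)² = (1/30 + 71)² = (2131/30)² = 4541161/900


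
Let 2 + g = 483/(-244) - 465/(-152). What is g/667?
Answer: -371/268888 ≈ -0.0013798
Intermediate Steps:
g = -8533/9272 (g = -2 + (483/(-244) - 465/(-152)) = -2 + (483*(-1/244) - 465*(-1/152)) = -2 + (-483/244 + 465/152) = -2 + 10011/9272 = -8533/9272 ≈ -0.92030)
g/667 = -8533/9272/667 = -8533/9272*1/667 = -371/268888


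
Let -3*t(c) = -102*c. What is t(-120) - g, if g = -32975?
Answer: 28895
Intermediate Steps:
t(c) = 34*c (t(c) = -(-34)*c = 34*c)
t(-120) - g = 34*(-120) - 1*(-32975) = -4080 + 32975 = 28895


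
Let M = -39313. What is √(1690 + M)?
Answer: I*√37623 ≈ 193.97*I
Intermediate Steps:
√(1690 + M) = √(1690 - 39313) = √(-37623) = I*√37623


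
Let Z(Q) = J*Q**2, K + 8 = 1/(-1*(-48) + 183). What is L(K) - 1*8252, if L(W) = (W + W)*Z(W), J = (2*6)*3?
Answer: -61708910332/1369599 ≈ -45056.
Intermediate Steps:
J = 36 (J = 12*3 = 36)
K = -1847/231 (K = -8 + 1/(-1*(-48) + 183) = -8 + 1/(48 + 183) = -8 + 1/231 = -1847/231 ≈ -7.9957)
Z(Q) = 36*Q**2
L(W) = 72*W**3 (L(W) = (W + W)*(36*W**2) = (2*W)*(36*W**2) = 72*W**3)
L(K) - 1*8252 = 72*(-1847/231)**3 - 1*8252 = 72*(-6300872423/12326391) - 8252 = -50406979384/1369599 - 8252 = -61708910332/1369599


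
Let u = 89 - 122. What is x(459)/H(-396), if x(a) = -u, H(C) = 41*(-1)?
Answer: -33/41 ≈ -0.80488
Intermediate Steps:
u = -33
H(C) = -41
x(a) = 33 (x(a) = -1*(-33) = 33)
x(459)/H(-396) = 33/(-41) = 33*(-1/41) = -33/41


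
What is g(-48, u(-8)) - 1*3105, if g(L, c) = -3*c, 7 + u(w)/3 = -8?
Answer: -2970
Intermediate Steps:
u(w) = -45 (u(w) = -21 + 3*(-8) = -21 - 24 = -45)
g(-48, u(-8)) - 1*3105 = -3*(-45) - 1*3105 = 135 - 3105 = -2970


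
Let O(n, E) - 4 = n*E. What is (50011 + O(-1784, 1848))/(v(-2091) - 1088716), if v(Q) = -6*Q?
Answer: 3246817/1076170 ≈ 3.0170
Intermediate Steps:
O(n, E) = 4 + E*n (O(n, E) = 4 + n*E = 4 + E*n)
(50011 + O(-1784, 1848))/(v(-2091) - 1088716) = (50011 + (4 + 1848*(-1784)))/(-6*(-2091) - 1088716) = (50011 + (4 - 3296832))/(12546 - 1088716) = (50011 - 3296828)/(-1076170) = -3246817*(-1/1076170) = 3246817/1076170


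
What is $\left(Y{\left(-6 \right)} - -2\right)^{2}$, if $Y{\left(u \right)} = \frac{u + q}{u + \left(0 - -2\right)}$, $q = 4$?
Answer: $\frac{25}{4} \approx 6.25$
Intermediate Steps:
$Y{\left(u \right)} = \frac{4 + u}{2 + u}$ ($Y{\left(u \right)} = \frac{u + 4}{u + \left(0 - -2\right)} = \frac{4 + u}{u + \left(0 + 2\right)} = \frac{4 + u}{u + 2} = \frac{4 + u}{2 + u}$)
$\left(Y{\left(-6 \right)} - -2\right)^{2} = \left(\frac{4 - 6}{2 - 6} - -2\right)^{2} = \left(\frac{1}{-4} \left(-2\right) + 2\right)^{2} = \left(\left(- \frac{1}{4}\right) \left(-2\right) + 2\right)^{2} = \left(\frac{1}{2} + 2\right)^{2} = \left(\frac{5}{2}\right)^{2} = \frac{25}{4}$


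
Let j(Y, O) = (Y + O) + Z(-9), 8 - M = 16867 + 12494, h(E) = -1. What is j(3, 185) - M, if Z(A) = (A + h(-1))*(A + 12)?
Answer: 29511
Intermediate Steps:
M = -29353 (M = 8 - (16867 + 12494) = 8 - 1*29361 = 8 - 29361 = -29353)
Z(A) = (-1 + A)*(12 + A) (Z(A) = (A - 1)*(A + 12) = (-1 + A)*(12 + A))
j(Y, O) = -30 + O + Y (j(Y, O) = (Y + O) + (-12 + (-9)² + 11*(-9)) = (O + Y) + (-12 + 81 - 99) = (O + Y) - 30 = -30 + O + Y)
j(3, 185) - M = (-30 + 185 + 3) - 1*(-29353) = 158 + 29353 = 29511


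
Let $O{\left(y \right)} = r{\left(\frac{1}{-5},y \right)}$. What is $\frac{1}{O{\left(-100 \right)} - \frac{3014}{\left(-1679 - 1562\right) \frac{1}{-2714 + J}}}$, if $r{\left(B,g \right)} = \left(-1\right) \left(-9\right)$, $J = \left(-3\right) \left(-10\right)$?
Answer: $- \frac{3241}{8060407} \approx -0.00040209$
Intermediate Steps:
$J = 30$
$r{\left(B,g \right)} = 9$
$O{\left(y \right)} = 9$
$\frac{1}{O{\left(-100 \right)} - \frac{3014}{\left(-1679 - 1562\right) \frac{1}{-2714 + J}}} = \frac{1}{9 - \frac{3014}{\left(-1679 - 1562\right) \frac{1}{-2714 + 30}}} = \frac{1}{9 - \frac{3014}{\left(-3241\right) \frac{1}{-2684}}} = \frac{1}{9 - \frac{3014}{\left(-3241\right) \left(- \frac{1}{2684}\right)}} = \frac{1}{9 - \frac{3014}{\frac{3241}{2684}}} = \frac{1}{9 - \frac{8089576}{3241}} = \frac{1}{- \frac{8060407}{3241}} = - \frac{3241}{8060407}$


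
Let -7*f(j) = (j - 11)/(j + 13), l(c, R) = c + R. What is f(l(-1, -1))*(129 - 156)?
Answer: -351/77 ≈ -4.5584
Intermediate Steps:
l(c, R) = R + c
f(j) = -(-11 + j)/(7*(13 + j)) (f(j) = -(j - 11)/(7*(j + 13)) = -(-11 + j)/(7*(13 + j)))
f(l(-1, -1))*(129 - 156) = ((11 - (-1 - 1))/(7*(13 + (-1 - 1))))*(129 - 156) = ((11 - 1*(-2))/(7*(13 - 2)))*(-27) = ((⅐)*(11 + 2)/11)*(-27) = ((⅐)*(1/11)*13)*(-27) = (13/77)*(-27) = -351/77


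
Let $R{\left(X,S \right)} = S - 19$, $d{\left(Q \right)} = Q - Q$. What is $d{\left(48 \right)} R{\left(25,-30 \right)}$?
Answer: $0$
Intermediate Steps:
$d{\left(Q \right)} = 0$
$R{\left(X,S \right)} = -19 + S$ ($R{\left(X,S \right)} = S - 19 = -19 + S$)
$d{\left(48 \right)} R{\left(25,-30 \right)} = 0 \left(-19 - 30\right) = 0 \left(-49\right) = 0$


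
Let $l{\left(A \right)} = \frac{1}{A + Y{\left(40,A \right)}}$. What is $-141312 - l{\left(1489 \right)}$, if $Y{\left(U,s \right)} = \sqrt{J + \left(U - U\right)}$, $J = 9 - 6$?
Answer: $- \frac{313305380305}{2217118} + \frac{\sqrt{3}}{2217118} \approx -1.4131 \cdot 10^{5}$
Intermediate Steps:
$J = 3$
$Y{\left(U,s \right)} = \sqrt{3}$ ($Y{\left(U,s \right)} = \sqrt{3 + \left(U - U\right)} = \sqrt{3 + 0} = \sqrt{3}$)
$l{\left(A \right)} = \frac{1}{A + \sqrt{3}}$
$-141312 - l{\left(1489 \right)} = -141312 - \frac{1}{1489 + \sqrt{3}}$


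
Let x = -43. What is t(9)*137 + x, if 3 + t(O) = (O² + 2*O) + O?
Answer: 14342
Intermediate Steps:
t(O) = -3 + O² + 3*O (t(O) = -3 + ((O² + 2*O) + O) = -3 + (O² + 3*O) = -3 + O² + 3*O)
t(9)*137 + x = (-3 + 9² + 3*9)*137 - 43 = (-3 + 81 + 27)*137 - 43 = 105*137 - 43 = 14385 - 43 = 14342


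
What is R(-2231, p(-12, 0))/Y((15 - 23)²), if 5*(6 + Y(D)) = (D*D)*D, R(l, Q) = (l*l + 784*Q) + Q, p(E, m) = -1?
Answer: 12441440/131057 ≈ 94.932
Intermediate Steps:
R(l, Q) = l² + 785*Q (R(l, Q) = (l² + 784*Q) + Q = l² + 785*Q)
Y(D) = -6 + D³/5 (Y(D) = -6 + ((D*D)*D)/5 = -6 + (D²*D)/5 = -6 + D³/5)
R(-2231, p(-12, 0))/Y((15 - 23)²) = ((-2231)² + 785*(-1))/(-6 + ((15 - 23)²)³/5) = (4977361 - 785)/(-6 + ((-8)²)³/5) = 4976576/(-6 + (⅕)*64³) = 4976576/(-6 + (⅕)*262144) = 4976576/(-6 + 262144/5) = 4976576/(262114/5) = 4976576*(5/262114) = 12441440/131057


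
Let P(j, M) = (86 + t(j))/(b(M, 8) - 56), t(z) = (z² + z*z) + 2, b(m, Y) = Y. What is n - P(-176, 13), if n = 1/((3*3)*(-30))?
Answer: 174487/135 ≈ 1292.5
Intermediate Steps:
t(z) = 2 + 2*z² (t(z) = (z² + z²) + 2 = 2*z² + 2 = 2 + 2*z²)
P(j, M) = -11/6 - j²/24 (P(j, M) = (86 + (2 + 2*j²))/(8 - 56) = (88 + 2*j²)/(-48) = (88 + 2*j²)*(-1/48) = -11/6 - j²/24)
n = -1/270 (n = 1/(9*(-30)) = 1/(-270) = -1/270 ≈ -0.0037037)
n - P(-176, 13) = -1/270 - (-11/6 - 1/24*(-176)²) = -1/270 - (-11/6 - 1/24*30976) = -1/270 - (-11/6 - 3872/3) = -1/270 - 1*(-2585/2) = -1/270 + 2585/2 = 174487/135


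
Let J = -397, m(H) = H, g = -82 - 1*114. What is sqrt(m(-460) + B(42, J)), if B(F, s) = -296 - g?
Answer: 4*I*sqrt(35) ≈ 23.664*I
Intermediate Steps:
g = -196 (g = -82 - 114 = -196)
B(F, s) = -100 (B(F, s) = -296 - 1*(-196) = -296 + 196 = -100)
sqrt(m(-460) + B(42, J)) = sqrt(-460 - 100) = sqrt(-560) = 4*I*sqrt(35)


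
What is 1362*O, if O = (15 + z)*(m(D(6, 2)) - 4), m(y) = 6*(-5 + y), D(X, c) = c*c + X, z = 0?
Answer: 531180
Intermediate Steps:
D(X, c) = X + c**2 (D(X, c) = c**2 + X = X + c**2)
m(y) = -30 + 6*y
O = 390 (O = (15 + 0)*((-30 + 6*(6 + 2**2)) - 4) = 15*((-30 + 6*(6 + 4)) - 4) = 15*((-30 + 6*10) - 4) = 15*((-30 + 60) - 4) = 15*(30 - 4) = 15*26 = 390)
1362*O = 1362*390 = 531180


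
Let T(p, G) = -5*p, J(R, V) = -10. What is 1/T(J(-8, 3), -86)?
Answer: 1/50 ≈ 0.020000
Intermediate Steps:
1/T(J(-8, 3), -86) = 1/(-5*(-10)) = 1/50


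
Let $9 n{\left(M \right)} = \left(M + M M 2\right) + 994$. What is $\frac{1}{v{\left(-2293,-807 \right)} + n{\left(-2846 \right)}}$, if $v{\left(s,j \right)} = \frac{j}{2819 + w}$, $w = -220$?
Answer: $\frac{23391}{42097503157} \approx 5.5564 \cdot 10^{-7}$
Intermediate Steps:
$v{\left(s,j \right)} = \frac{j}{2599}$ ($v{\left(s,j \right)} = \frac{j}{2819 - 220} = \frac{j}{2599}$)
$n{\left(M \right)} = \frac{994}{9} + \frac{M}{9} + \frac{2 M^{2}}{9}$ ($n{\left(M \right)} = \frac{\left(M + M M 2\right) + 994}{9} = \frac{\left(M + M^{2} \cdot 2\right) + 994}{9} = \frac{\left(M + 2 M^{2}\right) + 994}{9} = \frac{994 + M + 2 M^{2}}{9} = \frac{994}{9} + \frac{M}{9} + \frac{2 M^{2}}{9}$)
$\frac{1}{v{\left(-2293,-807 \right)} + n{\left(-2846 \right)}} = \frac{1}{\frac{1}{2599} \left(-807\right) + \left(\frac{994}{9} + \frac{1}{9} \left(-2846\right) + \frac{2 \left(-2846\right)^{2}}{9}\right)} = \frac{1}{- \frac{807}{2599} + \left(\frac{994}{9} - \frac{2846}{9} + \frac{2}{9} \cdot 8099716\right)} = \frac{1}{- \frac{807}{2599} + \left(\frac{994}{9} - \frac{2846}{9} + \frac{16199432}{9}\right)} = \frac{1}{- \frac{807}{2599} + \frac{16197580}{9}} = \frac{1}{\frac{42097503157}{23391}} = \frac{23391}{42097503157}$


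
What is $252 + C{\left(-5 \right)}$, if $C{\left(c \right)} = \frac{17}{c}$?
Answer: $\frac{1243}{5} \approx 248.6$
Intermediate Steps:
$252 + C{\left(-5 \right)} = 252 + \frac{17}{-5} = 252 + 17 \left(- \frac{1}{5}\right) = 252 - \frac{17}{5} = \frac{1243}{5}$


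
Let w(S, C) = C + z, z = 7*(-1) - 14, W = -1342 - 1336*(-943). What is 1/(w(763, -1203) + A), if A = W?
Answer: 1/1257282 ≈ 7.9537e-7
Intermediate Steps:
W = 1258506 (W = -1342 + 1259848 = 1258506)
z = -21 (z = -7 - 14 = -21)
A = 1258506
w(S, C) = -21 + C (w(S, C) = C - 21 = -21 + C)
1/(w(763, -1203) + A) = 1/((-21 - 1203) + 1258506) = 1/(-1224 + 1258506) = 1/1257282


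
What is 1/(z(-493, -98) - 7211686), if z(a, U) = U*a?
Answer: -1/7163372 ≈ -1.3960e-7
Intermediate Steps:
1/(z(-493, -98) - 7211686) = 1/(-98*(-493) - 7211686) = 1/(48314 - 7211686) = 1/(-7163372) = -1/7163372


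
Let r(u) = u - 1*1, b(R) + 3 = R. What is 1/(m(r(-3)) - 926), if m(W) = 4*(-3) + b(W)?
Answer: -1/945 ≈ -0.0010582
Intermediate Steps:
b(R) = -3 + R
r(u) = -1 + u (r(u) = u - 1 = -1 + u)
m(W) = -15 + W (m(W) = 4*(-3) + (-3 + W) = -12 + (-3 + W) = -15 + W)
1/(m(r(-3)) - 926) = 1/((-15 + (-1 - 3)) - 926) = 1/((-15 - 4) - 926) = 1/(-19 - 926) = 1/(-945) = -1/945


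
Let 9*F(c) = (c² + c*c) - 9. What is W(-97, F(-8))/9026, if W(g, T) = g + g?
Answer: -97/4513 ≈ -0.021493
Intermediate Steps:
F(c) = -1 + 2*c²/9 (F(c) = ((c² + c*c) - 9)/9 = ((c² + c²) - 9)/9 = (2*c² - 9)/9 = (-9 + 2*c²)/9 = -1 + 2*c²/9)
W(g, T) = 2*g
W(-97, F(-8))/9026 = (2*(-97))/9026 = -194*1/9026 = -97/4513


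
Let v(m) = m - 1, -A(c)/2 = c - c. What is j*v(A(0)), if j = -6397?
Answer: 6397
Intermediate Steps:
A(c) = 0 (A(c) = -2*(c - c) = -2*0 = 0)
v(m) = -1 + m
j*v(A(0)) = -6397*(-1 + 0) = -6397*(-1) = 6397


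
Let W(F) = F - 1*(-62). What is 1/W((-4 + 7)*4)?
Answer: 1/74 ≈ 0.013514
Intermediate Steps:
W(F) = 62 + F (W(F) = F + 62 = 62 + F)
1/W((-4 + 7)*4) = 1/(62 + (-4 + 7)*4) = 1/(62 + 3*4) = 1/(62 + 12) = 1/74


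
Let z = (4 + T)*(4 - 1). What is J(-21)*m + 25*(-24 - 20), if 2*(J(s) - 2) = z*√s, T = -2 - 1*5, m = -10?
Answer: -1120 + 45*I*√21 ≈ -1120.0 + 206.22*I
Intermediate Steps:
T = -7 (T = -2 - 5 = -7)
z = -9 (z = (4 - 7)*(4 - 1) = -3*3 = -9)
J(s) = 2 - 9*√s/2 (J(s) = 2 + (-9*√s)/2 = 2 - 9*√s/2)
J(-21)*m + 25*(-24 - 20) = (2 - 9*I*√21/2)*(-10) + 25*(-24 - 20) = (2 - 9*I*√21/2)*(-10) + 25*(-44) = (2 - 9*I*√21/2)*(-10) - 1100 = (-20 + 45*I*√21) - 1100 = -1120 + 45*I*√21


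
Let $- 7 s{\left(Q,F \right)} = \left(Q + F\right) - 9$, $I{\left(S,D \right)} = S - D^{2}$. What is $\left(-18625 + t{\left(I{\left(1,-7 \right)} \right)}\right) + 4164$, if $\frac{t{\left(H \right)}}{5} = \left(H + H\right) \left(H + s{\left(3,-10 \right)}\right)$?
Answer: $\frac{52373}{7} \approx 7481.9$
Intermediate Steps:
$s{\left(Q,F \right)} = \frac{9}{7} - \frac{F}{7} - \frac{Q}{7}$ ($s{\left(Q,F \right)} = - \frac{\left(Q + F\right) - 9}{7} = - \frac{\left(F + Q\right) - 9}{7} = - \frac{-9 + F + Q}{7} = \frac{9}{7} - \frac{F}{7} - \frac{Q}{7}$)
$t{\left(H \right)} = 10 H \left(\frac{16}{7} + H\right)$ ($t{\left(H \right)} = 5 \left(H + H\right) \left(H - - \frac{16}{7}\right) = 5 \cdot 2 H \left(H + \left(\frac{9}{7} + \frac{10}{7} - \frac{3}{7}\right)\right) = 5 \cdot 2 H \left(H + \frac{16}{7}\right) = 5 \cdot 2 H \left(\frac{16}{7} + H\right) = 10 H \left(\frac{16}{7} + H\right)$)
$\left(-18625 + t{\left(I{\left(1,-7 \right)} \right)}\right) + 4164 = \left(-18625 + \frac{10 \left(1 - \left(-7\right)^{2}\right) \left(16 + 7 \left(1 - \left(-7\right)^{2}\right)\right)}{7}\right) + 4164 = \left(-18625 + \frac{10 \left(1 - 49\right) \left(16 + 7 \left(1 - 49\right)\right)}{7}\right) + 4164 = \left(-18625 + \frac{10}{7} \left(-48\right) \left(16 + 7 \left(-48\right)\right)\right) + 4164 = \left(-18625 + \frac{10}{7} \left(-48\right) \left(16 - 336\right)\right) + 4164 = \left(-18625 + \frac{10}{7} \left(-48\right) \left(-320\right)\right) + 4164 = \left(-18625 + \frac{153600}{7}\right) + 4164 = \frac{23225}{7} + 4164 = \frac{52373}{7}$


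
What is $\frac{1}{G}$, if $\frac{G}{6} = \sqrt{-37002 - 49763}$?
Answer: $- \frac{i \sqrt{86765}}{520590} \approx - 0.00056582 i$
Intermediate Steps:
$G = 6 i \sqrt{86765}$ ($G = 6 \sqrt{-37002 - 49763} = 6 \sqrt{-86765} = 6 i \sqrt{86765} \approx 1767.4 i$)
$\frac{1}{G} = \frac{1}{6 i \sqrt{86765}} = - \frac{i \sqrt{86765}}{520590}$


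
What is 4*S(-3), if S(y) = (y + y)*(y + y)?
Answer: 144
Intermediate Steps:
S(y) = 4*y² (S(y) = (2*y)*(2*y) = 4*y²)
4*S(-3) = 4*(4*(-3)²) = 4*(4*9) = 4*36 = 144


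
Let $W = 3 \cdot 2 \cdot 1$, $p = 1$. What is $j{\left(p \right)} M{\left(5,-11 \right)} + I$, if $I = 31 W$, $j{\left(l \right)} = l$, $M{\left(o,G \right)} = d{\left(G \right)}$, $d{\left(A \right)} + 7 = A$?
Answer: $168$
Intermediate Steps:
$d{\left(A \right)} = -7 + A$
$W = 6$ ($W = 6 \cdot 1 = 6$)
$M{\left(o,G \right)} = -7 + G$
$I = 186$ ($I = 31 \cdot 6 = 186$)
$j{\left(p \right)} M{\left(5,-11 \right)} + I = 1 \left(-7 - 11\right) + 186 = 1 \left(-18\right) + 186 = -18 + 186 = 168$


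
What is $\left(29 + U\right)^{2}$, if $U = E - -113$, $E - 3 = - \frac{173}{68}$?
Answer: $\frac{93837969}{4624} \approx 20294.0$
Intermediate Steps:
$E = \frac{31}{68}$ ($E = 3 - \frac{173}{68} = \frac{31}{68} \approx 0.45588$)
$U = \frac{7715}{68}$ ($U = \frac{31}{68} - -113 = \frac{31}{68} + 113 = \frac{7715}{68} \approx 113.46$)
$\left(29 + U\right)^{2} = \left(29 + \frac{7715}{68}\right)^{2} = \left(\frac{9687}{68}\right)^{2} = \frac{93837969}{4624}$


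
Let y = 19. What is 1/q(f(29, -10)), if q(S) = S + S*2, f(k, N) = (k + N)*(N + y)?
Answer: 1/513 ≈ 0.0019493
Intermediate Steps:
f(k, N) = (19 + N)*(N + k) (f(k, N) = (k + N)*(N + 19) = (N + k)*(19 + N) = (19 + N)*(N + k))
q(S) = 3*S (q(S) = S + 2*S = 3*S)
1/q(f(29, -10)) = 1/(3*((-10)² + 19*(-10) + 19*29 - 10*29)) = 1/(3*(100 - 190 + 551 - 290)) = 1/(3*171) = 1/513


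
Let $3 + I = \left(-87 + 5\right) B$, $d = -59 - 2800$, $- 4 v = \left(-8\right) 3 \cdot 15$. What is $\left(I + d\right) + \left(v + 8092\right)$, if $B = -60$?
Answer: $10240$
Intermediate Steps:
$v = 90$ ($v = - \frac{\left(-8\right) 3 \cdot 15}{4} = - \frac{\left(-24\right) 15}{4} = \left(- \frac{1}{4}\right) \left(-360\right) = 90$)
$d = -2859$ ($d = -59 - 2800 = -2859$)
$I = 4917$ ($I = -3 + \left(-87 + 5\right) \left(-60\right) = -3 - -4920 = -3 + 4920 = 4917$)
$\left(I + d\right) + \left(v + 8092\right) = \left(4917 - 2859\right) + \left(90 + 8092\right) = 2058 + 8182 = 10240$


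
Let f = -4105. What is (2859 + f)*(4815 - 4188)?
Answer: -781242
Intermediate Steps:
(2859 + f)*(4815 - 4188) = (2859 - 4105)*(4815 - 4188) = -1246*627 = -781242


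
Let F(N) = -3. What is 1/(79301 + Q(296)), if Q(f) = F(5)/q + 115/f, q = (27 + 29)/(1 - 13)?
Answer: 2072/164313809 ≈ 1.2610e-5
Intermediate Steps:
q = -14/3 (q = 56/(-12) = 56*(-1/12) = -14/3 ≈ -4.6667)
Q(f) = 9/14 + 115/f (Q(f) = -3/(-14/3) + 115/f = -3*(-3/14) + 115/f = 9/14 + 115/f)
1/(79301 + Q(296)) = 1/(79301 + (9/14 + 115/296)) = 1/(79301 + 2137/2072) = 1/(164313809/2072) = 2072/164313809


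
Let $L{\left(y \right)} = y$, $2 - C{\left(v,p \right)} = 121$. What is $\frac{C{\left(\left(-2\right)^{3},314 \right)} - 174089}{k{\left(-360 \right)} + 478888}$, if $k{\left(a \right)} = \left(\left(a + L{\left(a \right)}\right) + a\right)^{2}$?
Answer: $- \frac{21776}{205661} \approx -0.10588$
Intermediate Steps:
$C{\left(v,p \right)} = -119$ ($C{\left(v,p \right)} = 2 - 121 = -119$)
$k{\left(a \right)} = 9 a^{2}$ ($k{\left(a \right)} = \left(\left(a + a\right) + a\right)^{2} = \left(2 a + a\right)^{2} = \left(3 a\right)^{2} = 9 a^{2}$)
$\frac{C{\left(\left(-2\right)^{3},314 \right)} - 174089}{k{\left(-360 \right)} + 478888} = \frac{-119 - 174089}{9 \left(-360\right)^{2} + 478888} = - \frac{174208}{9 \cdot 129600 + 478888} = - \frac{174208}{1166400 + 478888} = - \frac{174208}{1645288} = \left(-174208\right) \frac{1}{1645288} = - \frac{21776}{205661}$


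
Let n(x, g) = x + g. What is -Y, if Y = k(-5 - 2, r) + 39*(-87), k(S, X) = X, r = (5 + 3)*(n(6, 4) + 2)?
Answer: 3297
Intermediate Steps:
n(x, g) = g + x
r = 96 (r = (5 + 3)*((4 + 6) + 2) = 8*(10 + 2) = 8*12 = 96)
Y = -3297 (Y = 96 + 39*(-87) = 96 - 3393 = -3297)
-Y = -1*(-3297) = 3297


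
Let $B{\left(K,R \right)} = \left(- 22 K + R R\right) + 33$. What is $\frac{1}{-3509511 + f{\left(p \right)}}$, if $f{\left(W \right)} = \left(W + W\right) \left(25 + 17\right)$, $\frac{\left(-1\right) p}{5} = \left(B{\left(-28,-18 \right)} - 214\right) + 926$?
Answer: $- \frac{1}{4217211} \approx -2.3712 \cdot 10^{-7}$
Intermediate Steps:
$B{\left(K,R \right)} = 33 + R^{2} - 22 K$ ($B{\left(K,R \right)} = \left(- 22 K + R^{2}\right) + 33 = \left(R^{2} - 22 K\right) + 33 = 33 + R^{2} - 22 K$)
$p = -8425$ ($p = - 5 \left(\left(\left(33 + \left(-18\right)^{2} - -616\right) - 214\right) + 926\right) = - 5 \left(\left(\left(33 + 324 + 616\right) - 214\right) + 926\right) = - 5 \left(\left(973 - 214\right) + 926\right) = - 5 \left(759 + 926\right) = \left(-5\right) 1685 = -8425$)
$f{\left(W \right)} = 84 W$ ($f{\left(W \right)} = 2 W 42 = 84 W$)
$\frac{1}{-3509511 + f{\left(p \right)}} = \frac{1}{-3509511 + 84 \left(-8425\right)} = \frac{1}{-3509511 - 707700} = \frac{1}{-4217211} = - \frac{1}{4217211}$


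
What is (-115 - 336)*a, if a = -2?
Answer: 902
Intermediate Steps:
(-115 - 336)*a = (-115 - 336)*(-2) = -451*(-2) = 902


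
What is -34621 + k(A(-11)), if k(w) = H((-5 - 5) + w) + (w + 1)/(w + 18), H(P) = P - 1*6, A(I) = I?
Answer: -242546/7 ≈ -34649.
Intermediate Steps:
H(P) = -6 + P (H(P) = P - 6 = -6 + P)
k(w) = -16 + w + (1 + w)/(18 + w) (k(w) = (-6 + ((-5 - 5) + w)) + (w + 1)/(w + 18) = (-6 + (-10 + w)) + (1 + w)/(18 + w) = (-16 + w) + (1 + w)/(18 + w) = -16 + w + (1 + w)/(18 + w))
-34621 + k(A(-11)) = -34621 + (-287 + (-11)² + 3*(-11))/(18 - 11) = -34621 + (-287 + 121 - 33)/7 = -34621 + (⅐)*(-199) = -34621 - 199/7 = -242546/7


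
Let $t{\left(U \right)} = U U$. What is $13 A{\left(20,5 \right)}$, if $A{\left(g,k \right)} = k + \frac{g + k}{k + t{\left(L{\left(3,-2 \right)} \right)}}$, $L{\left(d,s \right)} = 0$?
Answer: $130$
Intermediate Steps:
$t{\left(U \right)} = U^{2}$
$A{\left(g,k \right)} = k + \frac{g + k}{k}$ ($A{\left(g,k \right)} = k + \frac{g + k}{k + 0^{2}} = k + \frac{g + k}{k + 0} = k + \frac{g + k}{k}$)
$13 A{\left(20,5 \right)} = 13 \left(1 + 5 + \frac{20}{5}\right) = 13 \left(1 + 5 + 20 \cdot \frac{1}{5}\right) = 13 \left(1 + 5 + 4\right) = 13 \cdot 10 = 130$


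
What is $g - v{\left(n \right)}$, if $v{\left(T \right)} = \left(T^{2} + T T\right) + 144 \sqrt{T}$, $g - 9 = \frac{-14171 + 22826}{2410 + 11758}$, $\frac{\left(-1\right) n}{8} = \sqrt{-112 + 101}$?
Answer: $\frac{20084711}{14168} - 288 \sqrt[4]{11} \left(1 - i\right) \approx 893.12 + 524.49 i$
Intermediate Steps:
$n = - 8 i \sqrt{11}$ ($n = - 8 \sqrt{-112 + 101} = - 8 \sqrt{-11} = - 8 i \sqrt{11} \approx - 26.533 i$)
$g = \frac{136167}{14168}$ ($g = 9 + \frac{-14171 + 22826}{2410 + 11758} = 9 + \frac{8655}{14168} = \frac{136167}{14168} \approx 9.6109$)
$v{\left(T \right)} = 2 T^{2} + 144 \sqrt{T}$ ($v{\left(T \right)} = \left(T^{2} + T^{2}\right) + 144 \sqrt{T} = 2 T^{2} + 144 \sqrt{T}$)
$g - v{\left(n \right)} = \frac{136167}{14168} - \left(2 \left(- 8 i \sqrt{11}\right)^{2} + 144 \sqrt{- 8 i \sqrt{11}}\right) = \frac{136167}{14168} - \left(2 \left(-704\right) + 144 \cdot 2 \sqrt{2} \sqrt[4]{11} \sqrt{- i}\right) = \frac{136167}{14168} - \left(-1408 + 288 \sqrt{2} \sqrt[4]{11} \sqrt{- i}\right) = \frac{136167}{14168} + \left(1408 - 288 \sqrt{2} \sqrt[4]{11} \sqrt{- i}\right) = \frac{20084711}{14168} - 288 \sqrt{2} \sqrt[4]{11} \sqrt{- i}$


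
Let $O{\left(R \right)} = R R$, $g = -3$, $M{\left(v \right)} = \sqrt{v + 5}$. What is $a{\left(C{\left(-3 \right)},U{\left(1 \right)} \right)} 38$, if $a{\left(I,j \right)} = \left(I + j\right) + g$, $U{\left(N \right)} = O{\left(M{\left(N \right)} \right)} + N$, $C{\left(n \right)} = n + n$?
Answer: $-76$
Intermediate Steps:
$M{\left(v \right)} = \sqrt{5 + v}$
$O{\left(R \right)} = R^{2}$
$C{\left(n \right)} = 2 n$
$U{\left(N \right)} = 5 + 2 N$ ($U{\left(N \right)} = \left(\sqrt{5 + N}\right)^{2} + N = \left(5 + N\right) + N = 5 + 2 N$)
$a{\left(I,j \right)} = -3 + I + j$ ($a{\left(I,j \right)} = \left(I + j\right) - 3 = -3 + I + j$)
$a{\left(C{\left(-3 \right)},U{\left(1 \right)} \right)} 38 = \left(-3 + 2 \left(-3\right) + \left(5 + 2 \cdot 1\right)\right) 38 = \left(-3 - 6 + \left(5 + 2\right)\right) 38 = \left(-3 - 6 + 7\right) 38 = \left(-2\right) 38 = -76$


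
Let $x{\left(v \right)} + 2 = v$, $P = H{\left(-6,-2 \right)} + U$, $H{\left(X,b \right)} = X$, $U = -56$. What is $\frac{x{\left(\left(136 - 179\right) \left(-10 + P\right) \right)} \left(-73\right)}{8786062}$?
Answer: $- \frac{112931}{4393031} \approx -0.025707$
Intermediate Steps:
$P = -62$ ($P = -6 - 56 = -62$)
$x{\left(v \right)} = -2 + v$
$\frac{x{\left(\left(136 - 179\right) \left(-10 + P\right) \right)} \left(-73\right)}{8786062} = \frac{\left(-2 + \left(136 - 179\right) \left(-10 - 62\right)\right) \left(-73\right)}{8786062} = \left(-2 - -3096\right) \left(-73\right) \frac{1}{8786062} = \left(-2 + 3096\right) \left(-73\right) \frac{1}{8786062} = 3094 \left(-73\right) \frac{1}{8786062} = \left(-225862\right) \frac{1}{8786062} = - \frac{112931}{4393031}$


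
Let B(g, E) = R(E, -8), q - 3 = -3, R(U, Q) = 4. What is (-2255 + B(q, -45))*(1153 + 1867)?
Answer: -6798020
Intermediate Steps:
q = 0 (q = 3 - 3 = 0)
B(g, E) = 4
(-2255 + B(q, -45))*(1153 + 1867) = (-2255 + 4)*(1153 + 1867) = -2251*3020 = -6798020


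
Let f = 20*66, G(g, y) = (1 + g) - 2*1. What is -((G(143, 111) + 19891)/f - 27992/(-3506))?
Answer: -53592569/2313960 ≈ -23.161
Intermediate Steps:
G(g, y) = -1 + g (G(g, y) = (1 + g) - 2 = -1 + g)
f = 1320
-((G(143, 111) + 19891)/f - 27992/(-3506)) = -(((-1 + 143) + 19891)/1320 - 27992/(-3506)) = -((142 + 19891)*(1/1320) - 27992*(-1/3506)) = -(20033*(1/1320) + 13996/1753) = -(20033/1320 + 13996/1753) = -1*53592569/2313960 = -53592569/2313960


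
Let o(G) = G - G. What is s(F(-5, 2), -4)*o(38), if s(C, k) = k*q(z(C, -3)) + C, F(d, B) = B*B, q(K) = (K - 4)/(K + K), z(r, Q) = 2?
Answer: 0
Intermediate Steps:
q(K) = (-4 + K)/(2*K) (q(K) = (-4 + K)/((2*K)) = (-4 + K)*(1/(2*K)) = (-4 + K)/(2*K))
F(d, B) = B²
s(C, k) = C - k/2 (s(C, k) = k*((½)*(-4 + 2)/2) + C = k*((½)*(½)*(-2)) + C = k*(-½) + C = -k/2 + C = C - k/2)
o(G) = 0
s(F(-5, 2), -4)*o(38) = (2² - ½*(-4))*0 = (4 + 2)*0 = 6*0 = 0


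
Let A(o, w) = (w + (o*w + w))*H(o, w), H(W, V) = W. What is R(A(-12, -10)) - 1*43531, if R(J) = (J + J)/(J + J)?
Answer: -43530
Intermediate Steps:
A(o, w) = o*(2*w + o*w) (A(o, w) = (w + (o*w + w))*o = (w + (w + o*w))*o = (2*w + o*w)*o = o*(2*w + o*w))
R(J) = 1 (R(J) = (2*J)/((2*J)) = (2*J)*(1/(2*J)) = 1)
R(A(-12, -10)) - 1*43531 = 1 - 1*43531 = 1 - 43531 = -43530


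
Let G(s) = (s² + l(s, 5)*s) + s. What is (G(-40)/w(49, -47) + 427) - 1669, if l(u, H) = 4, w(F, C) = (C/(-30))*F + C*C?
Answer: -85125666/68573 ≈ -1241.4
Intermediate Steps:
w(F, C) = C² - C*F/30 (w(F, C) = (C*(-1/30))*F + C² = (-C/30)*F + C² = -C*F/30 + C² = C² - C*F/30)
G(s) = s² + 5*s (G(s) = (s² + 4*s) + s = s² + 5*s)
(G(-40)/w(49, -47) + 427) - 1669 = ((-40*(5 - 40))/(((1/30)*(-47)*(-1*49 + 30*(-47)))) + 427) - 1669 = ((-40*(-35))/(((1/30)*(-47)*(-49 - 1410))) + 427) - 1669 = (1400/(((1/30)*(-47)*(-1459))) + 427) - 1669 = (1400/(68573/30) + 427) - 1669 = (1400*(30/68573) + 427) - 1669 = (42000/68573 + 427) - 1669 = 29322671/68573 - 1669 = -85125666/68573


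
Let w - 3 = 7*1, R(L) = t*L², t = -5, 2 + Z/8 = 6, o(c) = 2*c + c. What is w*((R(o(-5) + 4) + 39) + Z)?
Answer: -5340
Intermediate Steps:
o(c) = 3*c
Z = 32 (Z = -16 + 8*6 = -16 + 48 = 32)
R(L) = -5*L²
w = 10 (w = 3 + 7*1 = 3 + 7 = 10)
w*((R(o(-5) + 4) + 39) + Z) = 10*((-5*(3*(-5) + 4)² + 39) + 32) = 10*((-5*(-15 + 4)² + 39) + 32) = 10*((-5*(-11)² + 39) + 32) = 10*((-5*121 + 39) + 32) = 10*((-605 + 39) + 32) = 10*(-566 + 32) = 10*(-534) = -5340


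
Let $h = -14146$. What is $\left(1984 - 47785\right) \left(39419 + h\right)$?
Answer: $-1157528673$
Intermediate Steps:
$\left(1984 - 47785\right) \left(39419 + h\right) = \left(1984 - 47785\right) \left(39419 - 14146\right) = \left(-45801\right) 25273 = -1157528673$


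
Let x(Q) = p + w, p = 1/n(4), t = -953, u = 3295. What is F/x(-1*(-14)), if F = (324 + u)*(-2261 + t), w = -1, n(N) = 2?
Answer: 23262932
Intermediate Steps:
p = ½ (p = 1/2 = ½ ≈ 0.50000)
F = -11631466 (F = (324 + 3295)*(-2261 - 953) = 3619*(-3214) = -11631466)
x(Q) = -½ (x(Q) = ½ - 1 = -½)
F/x(-1*(-14)) = -11631466/(-½) = -11631466*(-2) = 23262932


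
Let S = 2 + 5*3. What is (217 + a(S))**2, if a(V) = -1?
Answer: 46656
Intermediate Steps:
S = 17 (S = 2 + 15 = 17)
(217 + a(S))**2 = (217 - 1)**2 = 216**2 = 46656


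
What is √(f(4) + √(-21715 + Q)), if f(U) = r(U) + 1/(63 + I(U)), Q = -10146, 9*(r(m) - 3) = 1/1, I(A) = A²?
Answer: √(175459 + 56169*I*√31861)/237 ≈ 9.5302 + 9.3648*I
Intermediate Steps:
r(m) = 28/9 (r(m) = 3 + (⅑)/1 = 3 + (⅑)*1 = 3 + ⅑ = 28/9)
f(U) = 28/9 + 1/(63 + U²)
√(f(4) + √(-21715 + Q)) = √((1773 + 28*4²)/(9*(63 + 4²)) + √(-21715 - 10146)) = √((1773 + 28*16)/(9*(63 + 16)) + √(-31861)) = √((⅑)*(1773 + 448)/79 + I*√31861) = √((⅑)*(1/79)*2221 + I*√31861) = √(2221/711 + I*√31861)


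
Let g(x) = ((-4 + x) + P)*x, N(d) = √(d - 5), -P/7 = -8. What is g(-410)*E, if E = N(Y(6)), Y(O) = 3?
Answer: 146780*I*√2 ≈ 2.0758e+5*I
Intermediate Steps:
P = 56 (P = -7*(-8) = 56)
N(d) = √(-5 + d)
E = I*√2 (E = √(-5 + 3) = √(-2) = I*√2 ≈ 1.4142*I)
g(x) = x*(52 + x) (g(x) = ((-4 + x) + 56)*x = (52 + x)*x = x*(52 + x))
g(-410)*E = (-410*(52 - 410))*(I*√2) = (-410*(-358))*(I*√2) = 146780*(I*√2) = 146780*I*√2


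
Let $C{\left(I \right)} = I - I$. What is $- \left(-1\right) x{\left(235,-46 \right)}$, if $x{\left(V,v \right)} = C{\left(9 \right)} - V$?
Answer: $-235$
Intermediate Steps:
$C{\left(I \right)} = 0$
$x{\left(V,v \right)} = - V$ ($x{\left(V,v \right)} = 0 - V = - V$)
$- \left(-1\right) x{\left(235,-46 \right)} = - \left(-1\right) \left(\left(-1\right) 235\right) = - \left(-1\right) \left(-235\right) = \left(-1\right) 235 = -235$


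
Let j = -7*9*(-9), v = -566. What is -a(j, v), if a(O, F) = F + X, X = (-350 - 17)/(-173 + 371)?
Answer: 112435/198 ≈ 567.85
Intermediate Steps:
X = -367/198 ≈ -1.8535
j = 567 (j = -63*(-9) = 567)
a(O, F) = -367/198 + F (a(O, F) = F - 367/198 = -367/198 + F)
-a(j, v) = -(-367/198 - 566) = -1*(-112435/198) = 112435/198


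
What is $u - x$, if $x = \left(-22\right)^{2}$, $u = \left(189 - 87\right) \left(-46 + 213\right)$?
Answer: $16550$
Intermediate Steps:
$u = 17034$ ($u = 102 \cdot 167 = 17034$)
$x = 484$
$u - x = 17034 - 484 = 16550$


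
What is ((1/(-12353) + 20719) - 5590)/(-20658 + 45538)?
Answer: 23361067/38417830 ≈ 0.60808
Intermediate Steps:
((1/(-12353) + 20719) - 5590)/(-20658 + 45538) = ((-1/12353 + 20719) - 5590)/24880 = (255941806/12353 - 5590)*(1/24880) = (186888536/12353)*(1/24880) = 23361067/38417830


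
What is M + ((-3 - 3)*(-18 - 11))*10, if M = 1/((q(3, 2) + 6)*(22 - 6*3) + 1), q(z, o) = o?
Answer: 57421/33 ≈ 1740.0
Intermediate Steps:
M = 1/33 (M = 1/((2 + 6)*(22 - 6*3) + 1) = 1/(8*(22 - 18) + 1) = 1/(8*4 + 1) = 1/(32 + 1) = 1/33 ≈ 0.030303)
M + ((-3 - 3)*(-18 - 11))*10 = 1/33 + ((-3 - 3)*(-18 - 11))*10 = 1/33 - 6*(-29)*10 = 1/33 + 174*10 = 1/33 + 1740 = 57421/33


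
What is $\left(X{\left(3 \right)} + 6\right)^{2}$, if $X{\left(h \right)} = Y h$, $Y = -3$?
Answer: $9$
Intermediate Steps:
$X{\left(h \right)} = - 3 h$
$\left(X{\left(3 \right)} + 6\right)^{2} = \left(\left(-3\right) 3 + 6\right)^{2} = \left(-9 + 6\right)^{2} = \left(-3\right)^{2} = 9$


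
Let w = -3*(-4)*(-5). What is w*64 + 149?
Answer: -3691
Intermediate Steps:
w = -60 (w = 12*(-5) = -60)
w*64 + 149 = -60*64 + 149 = -3840 + 149 = -3691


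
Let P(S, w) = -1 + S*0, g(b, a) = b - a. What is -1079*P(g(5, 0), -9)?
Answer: 1079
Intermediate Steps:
P(S, w) = -1 (P(S, w) = -1 + 0 = -1)
-1079*P(g(5, 0), -9) = -1079*(-1) = 1079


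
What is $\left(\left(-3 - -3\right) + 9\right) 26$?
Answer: $234$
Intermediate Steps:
$\left(\left(-3 - -3\right) + 9\right) 26 = \left(\left(-3 + 3\right) + 9\right) 26 = \left(0 + 9\right) 26 = 9 \cdot 26 = 234$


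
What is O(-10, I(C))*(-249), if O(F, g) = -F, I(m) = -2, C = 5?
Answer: -2490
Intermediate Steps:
O(-10, I(C))*(-249) = -1*(-10)*(-249) = 10*(-249) = -2490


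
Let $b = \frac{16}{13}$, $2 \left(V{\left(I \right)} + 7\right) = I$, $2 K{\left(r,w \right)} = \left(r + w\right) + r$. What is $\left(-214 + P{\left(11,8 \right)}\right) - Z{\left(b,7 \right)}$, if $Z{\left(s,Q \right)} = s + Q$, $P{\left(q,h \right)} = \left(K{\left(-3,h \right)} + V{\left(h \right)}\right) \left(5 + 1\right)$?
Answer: $- \frac{3045}{13} \approx -234.23$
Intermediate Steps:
$K{\left(r,w \right)} = r + \frac{w}{2}$ ($K{\left(r,w \right)} = \frac{\left(r + w\right) + r}{2} = \frac{w + 2 r}{2} = r + \frac{w}{2}$)
$V{\left(I \right)} = -7 + \frac{I}{2}$
$b = \frac{16}{13}$ ($b = 16 \cdot \frac{1}{13} = \frac{16}{13} \approx 1.2308$)
$P{\left(q,h \right)} = -60 + 6 h$ ($P{\left(q,h \right)} = \left(\left(-3 + \frac{h}{2}\right) + \left(-7 + \frac{h}{2}\right)\right) \left(5 + 1\right) = \left(-10 + h\right) 6 = -60 + 6 h$)
$Z{\left(s,Q \right)} = Q + s$
$\left(-214 + P{\left(11,8 \right)}\right) - Z{\left(b,7 \right)} = \left(-214 + \left(-60 + 6 \cdot 8\right)\right) - \left(7 + \frac{16}{13}\right) = \left(-214 + \left(-60 + 48\right)\right) - \frac{107}{13} = \left(-214 - 12\right) - \frac{107}{13} = -226 - \frac{107}{13} = - \frac{3045}{13}$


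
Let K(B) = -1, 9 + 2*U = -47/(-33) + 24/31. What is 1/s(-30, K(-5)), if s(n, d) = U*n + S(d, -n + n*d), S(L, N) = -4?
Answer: 341/33426 ≈ 0.010202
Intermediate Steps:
U = -3479/1023 (U = -9/2 + (-47/(-33) + 24/31)/2 = -9/2 + (-47*(-1/33) + 24*(1/31))/2 = -9/2 + (47/33 + 24/31)/2 = -9/2 + (½)*(2249/1023) = -9/2 + 2249/2046 = -3479/1023 ≈ -3.4008)
s(n, d) = -4 - 3479*n/1023 (s(n, d) = -3479*n/1023 - 4 = -4 - 3479*n/1023)
1/s(-30, K(-5)) = 1/(-4 - 3479/1023*(-30)) = 1/(-4 + 34790/341) = 1/(33426/341) = 341/33426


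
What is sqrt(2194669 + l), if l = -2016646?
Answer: sqrt(178023) ≈ 421.93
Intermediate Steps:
sqrt(2194669 + l) = sqrt(2194669 - 2016646) = sqrt(178023)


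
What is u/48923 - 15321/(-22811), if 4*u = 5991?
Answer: 3134857833/4463930212 ≈ 0.70226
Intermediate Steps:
u = 5991/4 (u = (¼)*5991 = 5991/4 ≈ 1497.8)
u/48923 - 15321/(-22811) = (5991/4)/48923 - 15321/(-22811) = (5991/4)*(1/48923) - 15321*(-1/22811) = 5991/195692 + 15321/22811 = 3134857833/4463930212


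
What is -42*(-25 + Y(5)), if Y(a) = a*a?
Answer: 0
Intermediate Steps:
Y(a) = a²
-42*(-25 + Y(5)) = -42*(-25 + 5²) = -42*(-25 + 25) = -42*0 = 0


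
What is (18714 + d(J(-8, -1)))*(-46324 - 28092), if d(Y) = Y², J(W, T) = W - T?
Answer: -1396267408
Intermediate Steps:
(18714 + d(J(-8, -1)))*(-46324 - 28092) = (18714 + (-8 - 1*(-1))²)*(-46324 - 28092) = (18714 + (-8 + 1)²)*(-74416) = (18714 + (-7)²)*(-74416) = (18714 + 49)*(-74416) = 18763*(-74416) = -1396267408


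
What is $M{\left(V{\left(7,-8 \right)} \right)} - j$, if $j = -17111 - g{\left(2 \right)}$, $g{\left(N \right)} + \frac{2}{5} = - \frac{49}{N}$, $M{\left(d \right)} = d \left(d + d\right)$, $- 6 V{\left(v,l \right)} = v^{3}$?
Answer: $\frac{1062997}{45} \approx 23622.0$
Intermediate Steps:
$V{\left(v,l \right)} = - \frac{v^{3}}{6}$
$M{\left(d \right)} = 2 d^{2}$ ($M{\left(d \right)} = d 2 d = 2 d^{2}$)
$g{\left(N \right)} = - \frac{2}{5} - \frac{49}{N}$
$j = - \frac{170861}{10}$ ($j = -17111 - \left(- \frac{2}{5} - \frac{49}{2}\right) = -17111 - - \frac{249}{10} = -17111 + \frac{249}{10} = - \frac{170861}{10} \approx -17086.0$)
$M{\left(V{\left(7,-8 \right)} \right)} - j = 2 \left(- \frac{7^{3}}{6}\right)^{2} - - \frac{170861}{10} = 2 \left(\left(- \frac{1}{6}\right) 343\right)^{2} + \frac{170861}{10} = 2 \left(- \frac{343}{6}\right)^{2} + \frac{170861}{10} = 2 \cdot \frac{117649}{36} + \frac{170861}{10} = \frac{117649}{18} + \frac{170861}{10} = \frac{1062997}{45}$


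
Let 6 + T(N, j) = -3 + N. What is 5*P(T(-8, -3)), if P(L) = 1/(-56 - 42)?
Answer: -5/98 ≈ -0.051020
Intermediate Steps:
T(N, j) = -9 + N (T(N, j) = -6 + (-3 + N) = -9 + N)
P(L) = -1/98 (P(L) = 1/(-98) = -1/98)
5*P(T(-8, -3)) = 5*(-1/98) = -5/98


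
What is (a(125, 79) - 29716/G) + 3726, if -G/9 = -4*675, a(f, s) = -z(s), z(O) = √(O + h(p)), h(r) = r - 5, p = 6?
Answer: 22628021/6075 - 4*√5 ≈ 3715.8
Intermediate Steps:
h(r) = -5 + r
z(O) = √(1 + O) (z(O) = √(O + (-5 + 6)) = √(O + 1) = √(1 + O))
a(f, s) = -√(1 + s)
G = 24300 (G = -(-36)*675 = -9*(-2700) = 24300)
(a(125, 79) - 29716/G) + 3726 = (-√(1 + 79) - 29716/24300) + 3726 = (-√80 - 29716*1/24300) + 3726 = (-4*√5 - 7429/6075) + 3726 = (-7429/6075 - 4*√5) + 3726 = 22628021/6075 - 4*√5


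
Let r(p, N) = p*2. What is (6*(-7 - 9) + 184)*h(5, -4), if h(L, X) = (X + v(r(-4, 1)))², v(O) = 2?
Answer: 352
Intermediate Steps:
r(p, N) = 2*p
h(L, X) = (2 + X)² (h(L, X) = (X + 2)² = (2 + X)²)
(6*(-7 - 9) + 184)*h(5, -4) = (6*(-7 - 9) + 184)*(2 - 4)² = (6*(-16) + 184)*(-2)² = (-96 + 184)*4 = 88*4 = 352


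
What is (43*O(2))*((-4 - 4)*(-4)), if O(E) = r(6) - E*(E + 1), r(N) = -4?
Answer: -13760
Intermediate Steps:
O(E) = -4 - E*(1 + E) (O(E) = -4 - E*(E + 1) = -4 - E*(1 + E))
(43*O(2))*((-4 - 4)*(-4)) = (43*(-4 - 1*2 - 1*2**2))*((-4 - 4)*(-4)) = (43*(-4 - 2 - 1*4))*(-8*(-4)) = (43*(-4 - 2 - 4))*32 = (43*(-10))*32 = -430*32 = -13760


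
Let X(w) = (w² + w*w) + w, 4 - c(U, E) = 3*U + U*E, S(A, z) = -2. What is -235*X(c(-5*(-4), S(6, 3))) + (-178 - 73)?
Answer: -116811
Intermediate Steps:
c(U, E) = 4 - 3*U - E*U (c(U, E) = 4 - (3*U + U*E) = 4 - (3*U + E*U) = 4 + (-3*U - E*U) = 4 - 3*U - E*U)
X(w) = w + 2*w² (X(w) = (w² + w²) + w = 2*w² + w = w + 2*w²)
-235*X(c(-5*(-4), S(6, 3))) + (-178 - 73) = -235*(4 - (-15)*(-4) - 1*(-2)*(-5*(-4)))*(1 + 2*(4 - (-15)*(-4) - 1*(-2)*(-5*(-4)))) + (-178 - 73) = -235*(4 - 3*20 - 1*(-2)*20)*(1 + 2*(4 - 3*20 - 1*(-2)*20)) - 251 = -235*(4 - 60 + 40)*(1 + 2*(4 - 60 + 40)) - 251 = -(-3760)*(1 + 2*(-16)) - 251 = -(-3760)*(1 - 32) - 251 = -(-3760)*(-31) - 251 = -235*496 - 251 = -116560 - 251 = -116811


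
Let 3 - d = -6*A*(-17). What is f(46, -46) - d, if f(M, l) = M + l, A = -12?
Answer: -1227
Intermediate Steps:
d = 1227 (d = 3 - (-6*(-12))*(-17) = 3 - 72*(-17) = 3 - 1*(-1224) = 3 + 1224 = 1227)
f(46, -46) - d = (46 - 46) - 1*1227 = 0 - 1227 = -1227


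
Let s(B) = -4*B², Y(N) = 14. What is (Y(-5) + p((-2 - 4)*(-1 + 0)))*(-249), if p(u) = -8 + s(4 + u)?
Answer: 98106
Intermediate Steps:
p(u) = -8 - 4*(4 + u)²
(Y(-5) + p((-2 - 4)*(-1 + 0)))*(-249) = (14 + (-8 - 4*(4 + (-2 - 4)*(-1 + 0))²))*(-249) = (14 + (-8 - 4*(4 - 6*(-1))²))*(-249) = (14 + (-8 - 4*(4 + 6)²))*(-249) = (14 + (-8 - 4*10²))*(-249) = (14 + (-8 - 4*100))*(-249) = (14 + (-8 - 400))*(-249) = (14 - 408)*(-249) = -394*(-249) = 98106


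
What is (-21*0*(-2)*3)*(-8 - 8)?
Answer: 0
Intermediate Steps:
(-21*0*(-2)*3)*(-8 - 8) = -0*3*(-16) = -21*0*(-16) = 0*(-16) = 0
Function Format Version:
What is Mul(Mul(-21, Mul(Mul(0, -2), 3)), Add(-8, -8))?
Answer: 0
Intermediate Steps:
Mul(Mul(-21, Mul(Mul(0, -2), 3)), Add(-8, -8)) = Mul(Mul(-21, Mul(0, 3)), -16) = Mul(Mul(-21, 0), -16) = Mul(0, -16) = 0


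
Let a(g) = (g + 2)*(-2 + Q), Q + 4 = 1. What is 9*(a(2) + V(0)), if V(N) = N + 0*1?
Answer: -180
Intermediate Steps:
Q = -3 (Q = -4 + 1 = -3)
V(N) = N (V(N) = N + 0 = N)
a(g) = -10 - 5*g (a(g) = (g + 2)*(-2 - 3) = (2 + g)*(-5) = -10 - 5*g)
9*(a(2) + V(0)) = 9*((-10 - 5*2) + 0) = 9*((-10 - 10) + 0) = 9*(-20 + 0) = 9*(-20) = -180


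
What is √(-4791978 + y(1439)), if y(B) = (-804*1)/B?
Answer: I*√9922850633094/1439 ≈ 2189.1*I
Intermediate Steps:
y(B) = -804/B
√(-4791978 + y(1439)) = √(-4791978 - 804/1439) = √(-6895657146/1439) = I*√9922850633094/1439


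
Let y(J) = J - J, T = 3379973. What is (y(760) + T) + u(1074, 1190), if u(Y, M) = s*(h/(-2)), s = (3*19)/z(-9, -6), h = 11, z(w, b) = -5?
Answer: 33800357/10 ≈ 3.3800e+6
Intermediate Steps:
s = -57/5 (s = (3*19)/(-5) = 57*(-1/5) = -57/5 ≈ -11.400)
u(Y, M) = 627/10 (u(Y, M) = -627/(5*(-2)) = -627*(-1)/(5*2) = -57/5*(-11/2) = 627/10)
y(J) = 0
(y(760) + T) + u(1074, 1190) = (0 + 3379973) + 627/10 = 3379973 + 627/10 = 33800357/10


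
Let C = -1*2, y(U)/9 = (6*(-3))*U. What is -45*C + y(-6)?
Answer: 1062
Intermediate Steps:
y(U) = -162*U (y(U) = 9*((6*(-3))*U) = 9*(-18*U) = -162*U)
C = -2
-45*C + y(-6) = -45*(-2) - 162*(-6) = 90 + 972 = 1062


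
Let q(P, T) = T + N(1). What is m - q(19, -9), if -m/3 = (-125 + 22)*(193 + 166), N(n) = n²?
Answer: 110939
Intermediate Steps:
m = 110931 (m = -3*(-125 + 22)*(193 + 166) = -(-309)*359 = -3*(-36977) = 110931)
q(P, T) = 1 + T (q(P, T) = T + 1² = T + 1 = 1 + T)
m - q(19, -9) = 110931 - (1 - 9) = 110931 - 1*(-8) = 110931 + 8 = 110939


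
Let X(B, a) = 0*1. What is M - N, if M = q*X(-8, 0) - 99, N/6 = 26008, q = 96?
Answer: -156147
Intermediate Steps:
N = 156048 (N = 6*26008 = 156048)
X(B, a) = 0
M = -99 (M = 96*0 - 99 = 0 - 99 = -99)
M - N = -99 - 1*156048 = -99 - 156048 = -156147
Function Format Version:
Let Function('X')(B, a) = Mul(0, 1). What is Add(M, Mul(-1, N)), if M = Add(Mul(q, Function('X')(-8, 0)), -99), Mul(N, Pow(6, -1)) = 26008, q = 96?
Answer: -156147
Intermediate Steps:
N = 156048 (N = Mul(6, 26008) = 156048)
Function('X')(B, a) = 0
M = -99 (M = Add(Mul(96, 0), -99) = Add(0, -99) = -99)
Add(M, Mul(-1, N)) = Add(-99, Mul(-1, 156048)) = Add(-99, -156048) = -156147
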